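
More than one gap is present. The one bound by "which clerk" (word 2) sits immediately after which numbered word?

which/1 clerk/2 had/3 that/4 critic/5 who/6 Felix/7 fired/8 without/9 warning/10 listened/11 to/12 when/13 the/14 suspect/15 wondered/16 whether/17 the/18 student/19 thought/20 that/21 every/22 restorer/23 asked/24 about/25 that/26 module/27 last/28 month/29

The displaced element is "which clerk" (word 2).
It functions as the object of the preposition "to" of "listened", so the gap sits immediately after word 12 ("to").
Base order: That critic who Felix fired without warning had listened to which clerk when the suspect wondered whether the student thought that every restorer asked about that module last month.

12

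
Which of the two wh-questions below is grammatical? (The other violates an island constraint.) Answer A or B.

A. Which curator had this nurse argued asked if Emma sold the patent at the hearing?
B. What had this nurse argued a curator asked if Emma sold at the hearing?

In B, the wh-phrase is extracted from inside a wh-island (introduced by "if"), which blocks movement.
In A, the extraction path crosses only that-complement boundaries, which are transparent.
So A is grammatical.

A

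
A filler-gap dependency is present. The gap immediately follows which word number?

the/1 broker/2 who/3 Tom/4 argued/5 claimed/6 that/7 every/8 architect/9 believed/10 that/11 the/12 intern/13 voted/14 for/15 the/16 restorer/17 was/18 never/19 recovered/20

The displaced element is "the broker" (word 2).
It is linked across 1 clause boundary (Ø).
It functions as the subject of "claimed", so the gap sits immediately after word 5 ("argued").
Base order: Tom argued the broker claimed that every architect believed that the intern voted for the restorer.

5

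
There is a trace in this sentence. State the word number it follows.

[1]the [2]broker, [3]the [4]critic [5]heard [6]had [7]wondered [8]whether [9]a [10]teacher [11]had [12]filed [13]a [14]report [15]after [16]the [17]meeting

The displaced element is "the broker" (word 2).
It is linked across 1 clause boundary (Ø).
It functions as the subject of "wondered", so the gap sits immediately after word 5 ("heard").
Base order: The critic heard that the broker had wondered whether a teacher had filed a report after the meeting.

5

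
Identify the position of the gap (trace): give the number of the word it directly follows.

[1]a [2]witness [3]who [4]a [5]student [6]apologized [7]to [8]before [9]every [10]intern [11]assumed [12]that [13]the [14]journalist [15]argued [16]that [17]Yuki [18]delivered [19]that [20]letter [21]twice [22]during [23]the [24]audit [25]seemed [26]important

7

The displaced element is "a witness" (word 2).
It functions as the object of the preposition "to" of "apologized", so the gap sits immediately after word 7 ("to").
Base order: A student apologized to a witness before every intern assumed that the journalist argued that Yuki delivered that letter twice during the audit.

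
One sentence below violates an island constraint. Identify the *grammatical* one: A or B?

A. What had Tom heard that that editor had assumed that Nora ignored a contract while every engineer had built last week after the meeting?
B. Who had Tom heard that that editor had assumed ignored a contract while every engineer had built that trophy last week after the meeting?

B

In A, the wh-phrase is extracted from inside an adjunct island (introduced by "while"), which blocks movement.
In B, the extraction path crosses only that-complement boundaries, which are transparent.
So B is grammatical.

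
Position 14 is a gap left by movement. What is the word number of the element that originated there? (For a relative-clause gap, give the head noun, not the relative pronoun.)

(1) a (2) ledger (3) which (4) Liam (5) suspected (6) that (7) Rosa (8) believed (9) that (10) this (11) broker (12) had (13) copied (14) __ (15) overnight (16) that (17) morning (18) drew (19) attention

2

The gap at 14 is the object of "copied", inside a relative clause.
The relative pronoun is "which" (word 3); it is bound by the head noun immediately before it.
Its filler is the head noun "ledger", at word 2.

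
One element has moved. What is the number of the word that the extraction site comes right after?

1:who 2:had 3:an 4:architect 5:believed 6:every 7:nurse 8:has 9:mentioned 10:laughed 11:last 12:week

The displaced element is "who" (word 1).
It is linked across 2 clause boundaries (Ø → Ø).
It functions as the subject of "laughed", so the gap sits immediately after word 9 ("mentioned").
Base order: An architect had believed every nurse has mentioned that who laughed last week.

9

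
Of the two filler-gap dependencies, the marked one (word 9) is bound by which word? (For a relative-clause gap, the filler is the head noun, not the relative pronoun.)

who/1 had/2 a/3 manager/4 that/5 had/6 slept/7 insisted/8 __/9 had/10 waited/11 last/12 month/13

1

The marked gap is the subject of "waited".
Its filler is the fronted wh-phrase "who", at word 1.
(The other dependency links word 4 to a gap after word 5.)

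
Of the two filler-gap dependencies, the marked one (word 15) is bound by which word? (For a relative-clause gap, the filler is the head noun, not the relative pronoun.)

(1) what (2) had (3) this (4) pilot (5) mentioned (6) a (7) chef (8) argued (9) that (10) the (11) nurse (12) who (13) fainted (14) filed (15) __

The marked gap is the direct object of "filed".
Its filler is the fronted wh-phrase "what", at word 1.
(The other dependency links word 11 to a gap after word 12.)

1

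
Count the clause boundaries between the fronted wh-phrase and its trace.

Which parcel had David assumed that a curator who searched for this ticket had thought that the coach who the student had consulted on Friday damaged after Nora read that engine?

"which parcel" is extracted from the object of "damaged".
Boundaries crossed, outermost first: [that], [that] — 2 in total.

2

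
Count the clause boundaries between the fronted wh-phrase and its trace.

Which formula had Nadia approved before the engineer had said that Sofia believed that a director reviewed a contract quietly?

"which formula" originates inside the matrix clause — no clause boundary is crossed.

0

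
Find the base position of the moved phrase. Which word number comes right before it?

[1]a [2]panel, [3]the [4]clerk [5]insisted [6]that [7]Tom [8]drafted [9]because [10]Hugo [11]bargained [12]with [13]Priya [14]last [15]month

8

The displaced element is "a panel" (word 2).
It is linked across 1 clause boundary (that).
It functions as the direct object of "drafted", so the gap sits immediately after word 8 ("drafted").
Base order: The clerk insisted that Tom drafted a panel because Hugo bargained with Priya last month.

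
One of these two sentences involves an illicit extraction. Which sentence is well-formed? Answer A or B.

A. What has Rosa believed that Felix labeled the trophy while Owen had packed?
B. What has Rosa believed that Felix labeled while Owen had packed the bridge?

B

In A, the wh-phrase is extracted from inside an adjunct island (introduced by "while"), which blocks movement.
In B, the extraction path crosses only that-complement boundaries, which are transparent.
So B is grammatical.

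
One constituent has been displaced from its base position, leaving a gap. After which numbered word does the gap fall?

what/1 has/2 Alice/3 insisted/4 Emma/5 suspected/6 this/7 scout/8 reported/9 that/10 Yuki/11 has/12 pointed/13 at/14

14

The displaced element is "what" (word 1).
It is linked across 3 clause boundaries (Ø → Ø → that).
It functions as the object of the preposition "at" of "pointed", so the gap sits immediately after word 14 ("at").
Base order: Alice has insisted Emma suspected this scout reported that Yuki has pointed at what.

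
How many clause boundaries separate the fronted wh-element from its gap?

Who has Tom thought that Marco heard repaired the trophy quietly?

2

"who" is extracted from the subject of "repaired".
Boundaries crossed, outermost first: [that], [Ø] — 2 in total.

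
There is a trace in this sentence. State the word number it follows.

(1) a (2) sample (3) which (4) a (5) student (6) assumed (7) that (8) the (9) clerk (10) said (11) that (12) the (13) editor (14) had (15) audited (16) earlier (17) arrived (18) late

The displaced element is "a sample" (word 2).
It is linked across 2 clause boundaries (that → that).
It functions as the direct object of "audited", so the gap sits immediately after word 15 ("audited").
Base order: A student assumed that the clerk said that the editor had audited a sample earlier.

15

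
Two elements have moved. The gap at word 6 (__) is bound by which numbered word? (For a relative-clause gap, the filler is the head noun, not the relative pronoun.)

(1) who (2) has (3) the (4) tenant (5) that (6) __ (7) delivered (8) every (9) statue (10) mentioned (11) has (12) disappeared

The marked gap is inside the relative clause, the subject of "delivered".
Its filler is the head noun "tenant" (via "that"), at word 4.
(The other dependency links word 1 to a gap after word 10.)

4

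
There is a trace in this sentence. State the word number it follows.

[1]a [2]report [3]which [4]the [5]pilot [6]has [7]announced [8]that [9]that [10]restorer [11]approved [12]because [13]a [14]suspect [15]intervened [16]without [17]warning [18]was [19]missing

11

The displaced element is "a report" (word 2).
It is linked across 1 clause boundary (that).
It functions as the direct object of "approved", so the gap sits immediately after word 11 ("approved").
Base order: The pilot has announced that that restorer approved a report because a suspect intervened without warning.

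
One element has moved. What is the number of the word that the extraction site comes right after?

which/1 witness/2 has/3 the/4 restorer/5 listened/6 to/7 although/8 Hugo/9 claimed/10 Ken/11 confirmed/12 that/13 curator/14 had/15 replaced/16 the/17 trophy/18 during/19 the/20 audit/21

The displaced element is "which witness" (word 2).
It functions as the object of the preposition "to" of "listened", so the gap sits immediately after word 7 ("to").
Base order: The restorer has listened to which witness although Hugo claimed Ken confirmed that curator had replaced the trophy during the audit.

7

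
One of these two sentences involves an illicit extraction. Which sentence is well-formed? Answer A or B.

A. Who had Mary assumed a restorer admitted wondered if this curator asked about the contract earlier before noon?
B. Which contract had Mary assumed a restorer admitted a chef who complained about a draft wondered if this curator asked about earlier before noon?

In B, the wh-phrase is extracted from inside a wh-island (introduced by "if"), which blocks movement.
In A, the extraction path crosses only that-complement boundaries, which are transparent.
So A is grammatical.

A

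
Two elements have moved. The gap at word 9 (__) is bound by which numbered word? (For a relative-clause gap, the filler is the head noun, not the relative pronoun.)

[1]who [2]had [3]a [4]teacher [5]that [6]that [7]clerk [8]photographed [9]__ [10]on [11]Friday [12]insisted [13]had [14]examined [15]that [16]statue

The marked gap is inside the relative clause, the direct object of "photographed".
Its filler is the head noun "teacher" (via "that"), at word 4.
(The other dependency links word 1 to a gap after word 12.)

4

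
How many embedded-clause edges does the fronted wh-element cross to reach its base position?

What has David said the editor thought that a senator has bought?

2

"what" is extracted from the object of "bought".
Boundaries crossed, outermost first: [Ø], [that] — 2 in total.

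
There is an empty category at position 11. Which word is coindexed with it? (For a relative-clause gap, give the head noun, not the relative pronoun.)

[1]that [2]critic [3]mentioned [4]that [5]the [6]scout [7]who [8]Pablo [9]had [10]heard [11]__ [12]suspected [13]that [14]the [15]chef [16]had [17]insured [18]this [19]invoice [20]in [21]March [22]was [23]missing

The gap at 11 is the subject of "suspected", inside a relative clause.
The relative pronoun is "who" (word 7); it is bound by the head noun immediately before it.
Its filler is the head noun "scout", at word 6.

6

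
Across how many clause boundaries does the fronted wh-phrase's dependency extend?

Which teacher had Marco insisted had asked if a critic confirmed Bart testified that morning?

1

"which teacher" is extracted from the subject of "asked".
Boundaries crossed, outermost first: [Ø] — 1 in total.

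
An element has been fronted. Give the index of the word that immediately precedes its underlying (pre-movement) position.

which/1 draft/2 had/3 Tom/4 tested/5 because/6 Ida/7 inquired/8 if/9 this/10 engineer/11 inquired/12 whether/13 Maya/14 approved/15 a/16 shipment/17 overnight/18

5

The displaced element is "which draft" (word 2).
It functions as the direct object of "tested", so the gap sits immediately after word 5 ("tested").
Base order: Tom had tested which draft because Ida inquired if this engineer inquired whether Maya approved a shipment overnight.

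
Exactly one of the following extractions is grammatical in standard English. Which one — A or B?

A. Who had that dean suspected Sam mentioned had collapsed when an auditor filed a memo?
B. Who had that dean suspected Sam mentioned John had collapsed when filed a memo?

A

In B, the wh-phrase is extracted from inside an adjunct island (introduced by "when"), which blocks movement.
In A, the extraction path crosses only that-complement boundaries, which are transparent.
So A is grammatical.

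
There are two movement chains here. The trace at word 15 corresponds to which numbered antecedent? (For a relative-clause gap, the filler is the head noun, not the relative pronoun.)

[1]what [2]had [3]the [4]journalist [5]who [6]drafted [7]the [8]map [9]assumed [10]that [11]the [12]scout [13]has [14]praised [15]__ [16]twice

The marked gap is the direct object of "praised".
Its filler is the fronted wh-phrase "what", at word 1.
(The other dependency links word 4 to a gap after word 5.)

1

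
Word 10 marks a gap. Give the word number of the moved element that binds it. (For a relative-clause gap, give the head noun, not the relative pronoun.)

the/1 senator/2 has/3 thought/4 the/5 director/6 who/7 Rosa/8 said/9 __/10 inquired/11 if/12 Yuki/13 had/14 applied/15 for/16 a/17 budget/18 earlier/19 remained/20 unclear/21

6

The gap at 10 is the subject of "inquired", inside a relative clause.
The relative pronoun is "who" (word 7); it is bound by the head noun immediately before it.
Its filler is the head noun "director", at word 6.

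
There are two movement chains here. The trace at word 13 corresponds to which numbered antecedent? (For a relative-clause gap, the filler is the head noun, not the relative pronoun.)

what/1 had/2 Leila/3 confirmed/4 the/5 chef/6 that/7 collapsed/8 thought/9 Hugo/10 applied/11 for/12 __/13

1

The marked gap is the object of the preposition "for" of "applied".
Its filler is the fronted wh-phrase "what", at word 1.
(The other dependency links word 6 to a gap after word 7.)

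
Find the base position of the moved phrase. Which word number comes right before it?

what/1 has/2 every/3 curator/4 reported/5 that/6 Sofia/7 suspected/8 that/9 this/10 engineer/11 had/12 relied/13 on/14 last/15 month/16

14

The displaced element is "what" (word 1).
It is linked across 2 clause boundaries (that → that).
It functions as the object of the preposition "on" of "relied", so the gap sits immediately after word 14 ("on").
Base order: Every curator has reported that Sofia suspected that this engineer had relied on what last month.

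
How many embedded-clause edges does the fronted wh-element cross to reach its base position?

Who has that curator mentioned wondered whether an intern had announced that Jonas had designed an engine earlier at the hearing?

"who" is extracted from the subject of "wondered".
Boundaries crossed, outermost first: [Ø] — 1 in total.

1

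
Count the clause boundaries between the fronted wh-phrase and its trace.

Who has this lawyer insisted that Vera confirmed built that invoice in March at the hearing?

"who" is extracted from the subject of "built".
Boundaries crossed, outermost first: [that], [Ø] — 2 in total.

2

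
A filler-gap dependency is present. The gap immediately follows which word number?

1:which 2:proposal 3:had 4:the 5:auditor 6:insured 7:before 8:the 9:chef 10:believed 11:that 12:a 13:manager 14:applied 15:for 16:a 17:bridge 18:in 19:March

The displaced element is "which proposal" (word 2).
It functions as the direct object of "insured", so the gap sits immediately after word 6 ("insured").
Base order: The auditor had insured which proposal before the chef believed that a manager applied for a bridge in March.

6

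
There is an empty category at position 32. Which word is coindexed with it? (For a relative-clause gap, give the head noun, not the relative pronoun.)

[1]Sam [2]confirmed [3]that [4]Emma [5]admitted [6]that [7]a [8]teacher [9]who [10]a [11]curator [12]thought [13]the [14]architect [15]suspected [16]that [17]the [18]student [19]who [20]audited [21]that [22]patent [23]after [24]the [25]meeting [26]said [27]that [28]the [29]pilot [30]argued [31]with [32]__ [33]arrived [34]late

8

The gap at 32 is the prepositional object of "argued", inside a relative clause.
The relative pronoun is "who" (word 9); it is bound by the head noun immediately before it.
Its filler is the head noun "teacher", at word 8.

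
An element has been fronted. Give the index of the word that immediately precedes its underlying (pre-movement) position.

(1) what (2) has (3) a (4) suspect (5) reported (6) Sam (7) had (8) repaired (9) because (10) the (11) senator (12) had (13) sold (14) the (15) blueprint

The displaced element is "what" (word 1).
It is linked across 1 clause boundary (Ø).
It functions as the direct object of "repaired", so the gap sits immediately after word 8 ("repaired").
Base order: A suspect has reported Sam had repaired what because the senator had sold the blueprint.

8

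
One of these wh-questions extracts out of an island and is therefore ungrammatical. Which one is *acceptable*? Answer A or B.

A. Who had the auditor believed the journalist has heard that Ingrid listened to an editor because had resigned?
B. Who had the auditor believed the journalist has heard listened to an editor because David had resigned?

In A, the wh-phrase is extracted from inside an adjunct island (introduced by "because"), which blocks movement.
In B, the extraction path crosses only that-complement boundaries, which are transparent.
So B is grammatical.

B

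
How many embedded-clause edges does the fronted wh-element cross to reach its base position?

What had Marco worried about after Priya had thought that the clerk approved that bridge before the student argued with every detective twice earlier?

0

"what" originates inside the matrix clause — no clause boundary is crossed.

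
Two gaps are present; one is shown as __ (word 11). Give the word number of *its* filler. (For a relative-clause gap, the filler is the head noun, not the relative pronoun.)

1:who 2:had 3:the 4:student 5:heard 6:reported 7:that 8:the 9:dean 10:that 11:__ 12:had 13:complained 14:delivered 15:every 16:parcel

The marked gap is inside the relative clause, the subject of "complained".
Its filler is the head noun "dean" (via "that"), at word 9.
(The other dependency links word 1 to a gap after word 5.)

9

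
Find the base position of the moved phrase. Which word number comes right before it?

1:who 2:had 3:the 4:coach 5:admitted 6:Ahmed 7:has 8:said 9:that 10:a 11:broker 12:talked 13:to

13

The displaced element is "who" (word 1).
It is linked across 2 clause boundaries (Ø → that).
It functions as the object of the preposition "to" of "talked", so the gap sits immediately after word 13 ("to").
Base order: The coach had admitted Ahmed has said that a broker talked to who.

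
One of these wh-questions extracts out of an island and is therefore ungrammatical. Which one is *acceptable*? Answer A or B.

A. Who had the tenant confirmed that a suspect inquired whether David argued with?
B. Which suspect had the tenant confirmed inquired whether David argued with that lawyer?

In A, the wh-phrase is extracted from inside a wh-island (introduced by "whether"), which blocks movement.
In B, the extraction path crosses only that-complement boundaries, which are transparent.
So B is grammatical.

B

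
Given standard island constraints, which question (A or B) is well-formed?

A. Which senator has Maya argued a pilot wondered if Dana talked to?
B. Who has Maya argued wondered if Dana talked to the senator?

In A, the wh-phrase is extracted from inside a wh-island (introduced by "if"), which blocks movement.
In B, the extraction path crosses only that-complement boundaries, which are transparent.
So B is grammatical.

B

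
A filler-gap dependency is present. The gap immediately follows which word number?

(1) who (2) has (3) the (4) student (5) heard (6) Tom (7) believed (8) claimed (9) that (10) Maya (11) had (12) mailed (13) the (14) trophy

The displaced element is "who" (word 1).
It is linked across 2 clause boundaries (Ø → Ø).
It functions as the subject of "claimed", so the gap sits immediately after word 7 ("believed").
Base order: The student has heard Tom believed that who claimed that Maya had mailed the trophy.

7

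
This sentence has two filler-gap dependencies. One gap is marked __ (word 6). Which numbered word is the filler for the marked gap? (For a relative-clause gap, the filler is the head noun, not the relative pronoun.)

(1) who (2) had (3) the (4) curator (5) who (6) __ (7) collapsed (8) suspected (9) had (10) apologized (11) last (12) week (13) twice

The marked gap is inside the relative clause, the subject of "collapsed".
Its filler is the head noun "curator" (via "who"), at word 4.
(The other dependency links word 1 to a gap after word 8.)

4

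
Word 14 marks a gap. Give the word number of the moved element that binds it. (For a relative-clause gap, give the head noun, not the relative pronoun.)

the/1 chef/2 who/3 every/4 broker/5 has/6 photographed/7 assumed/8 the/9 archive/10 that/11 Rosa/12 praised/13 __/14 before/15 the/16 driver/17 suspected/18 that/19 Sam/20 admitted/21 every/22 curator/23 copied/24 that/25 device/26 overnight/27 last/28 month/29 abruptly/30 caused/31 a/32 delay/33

The gap at 14 is the object of "praised", inside a relative clause.
The relative pronoun is "that" (word 11); it is bound by the head noun immediately before it.
Its filler is the head noun "archive", at word 10.

10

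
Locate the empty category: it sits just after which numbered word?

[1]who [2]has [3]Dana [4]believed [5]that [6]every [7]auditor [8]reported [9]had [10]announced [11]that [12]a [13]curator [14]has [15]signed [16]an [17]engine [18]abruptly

The displaced element is "who" (word 1).
It is linked across 2 clause boundaries (that → Ø).
It functions as the subject of "announced", so the gap sits immediately after word 8 ("reported").
Base order: Dana has believed that every auditor reported that who had announced that a curator has signed an engine abruptly.

8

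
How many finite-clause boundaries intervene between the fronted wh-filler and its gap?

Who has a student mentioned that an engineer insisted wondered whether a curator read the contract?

"who" is extracted from the subject of "wondered".
Boundaries crossed, outermost first: [that], [Ø] — 2 in total.

2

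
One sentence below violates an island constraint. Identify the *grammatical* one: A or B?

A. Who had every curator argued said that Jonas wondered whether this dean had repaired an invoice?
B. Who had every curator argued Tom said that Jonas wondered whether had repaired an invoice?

In B, the wh-phrase is extracted from inside a wh-island (introduced by "whether"), which blocks movement.
In A, the extraction path crosses only that-complement boundaries, which are transparent.
So A is grammatical.

A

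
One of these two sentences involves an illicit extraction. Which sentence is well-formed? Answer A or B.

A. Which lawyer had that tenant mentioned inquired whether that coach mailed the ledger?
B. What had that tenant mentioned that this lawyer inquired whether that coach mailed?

A

In B, the wh-phrase is extracted from inside a wh-island (introduced by "whether"), which blocks movement.
In A, the extraction path crosses only that-complement boundaries, which are transparent.
So A is grammatical.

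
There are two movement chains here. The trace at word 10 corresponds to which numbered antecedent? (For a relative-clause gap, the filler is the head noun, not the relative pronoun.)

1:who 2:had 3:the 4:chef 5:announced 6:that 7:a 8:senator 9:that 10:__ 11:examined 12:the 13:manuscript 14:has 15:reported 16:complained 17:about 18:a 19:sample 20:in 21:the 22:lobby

8

The marked gap is inside the relative clause, the subject of "examined".
Its filler is the head noun "senator" (via "that"), at word 8.
(The other dependency links word 1 to a gap after word 15.)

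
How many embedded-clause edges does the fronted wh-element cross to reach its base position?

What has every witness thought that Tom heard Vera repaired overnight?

"what" is extracted from the object of "repaired".
Boundaries crossed, outermost first: [that], [Ø] — 2 in total.

2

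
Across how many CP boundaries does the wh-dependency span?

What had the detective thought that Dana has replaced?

1

"what" is extracted from the object of "replaced".
Boundaries crossed, outermost first: [that] — 1 in total.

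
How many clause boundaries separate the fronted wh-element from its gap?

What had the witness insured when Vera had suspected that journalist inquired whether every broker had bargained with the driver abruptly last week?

"what" originates inside the matrix clause — no clause boundary is crossed.

0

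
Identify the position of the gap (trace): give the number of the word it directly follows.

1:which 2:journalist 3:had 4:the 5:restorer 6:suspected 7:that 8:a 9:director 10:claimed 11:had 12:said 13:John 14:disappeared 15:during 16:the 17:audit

10

The displaced element is "which journalist" (word 2).
It is linked across 2 clause boundaries (that → Ø).
It functions as the subject of "said", so the gap sits immediately after word 10 ("claimed").
Base order: The restorer had suspected that a director claimed that which journalist had said John disappeared during the audit.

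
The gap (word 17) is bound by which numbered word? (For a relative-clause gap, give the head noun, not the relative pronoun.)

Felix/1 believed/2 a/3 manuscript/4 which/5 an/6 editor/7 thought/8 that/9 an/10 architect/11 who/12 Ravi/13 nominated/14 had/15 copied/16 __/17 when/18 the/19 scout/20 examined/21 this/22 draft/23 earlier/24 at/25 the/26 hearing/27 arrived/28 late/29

The gap at 17 is the object of "copied", inside a relative clause.
The relative pronoun is "which" (word 5); it is bound by the head noun immediately before it.
Its filler is the head noun "manuscript", at word 4.

4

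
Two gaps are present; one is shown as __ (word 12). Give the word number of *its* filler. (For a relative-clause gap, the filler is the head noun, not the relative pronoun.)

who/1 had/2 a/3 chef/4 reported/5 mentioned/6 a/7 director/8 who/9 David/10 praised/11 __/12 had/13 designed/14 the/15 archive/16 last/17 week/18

The marked gap is inside the relative clause, the direct object of "praised".
Its filler is the head noun "director" (via "who"), at word 8.
(The other dependency links word 1 to a gap after word 5.)

8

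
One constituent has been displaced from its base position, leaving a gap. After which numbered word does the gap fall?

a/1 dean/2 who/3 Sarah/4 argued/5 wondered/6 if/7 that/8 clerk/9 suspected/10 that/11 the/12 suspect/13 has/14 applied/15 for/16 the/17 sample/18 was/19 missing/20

5

The displaced element is "a dean" (word 2).
It is linked across 1 clause boundary (Ø).
It functions as the subject of "wondered", so the gap sits immediately after word 5 ("argued").
Base order: Sarah argued a dean wondered if that clerk suspected that the suspect has applied for the sample.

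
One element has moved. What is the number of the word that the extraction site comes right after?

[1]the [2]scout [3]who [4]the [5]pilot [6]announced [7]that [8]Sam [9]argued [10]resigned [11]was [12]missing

The displaced element is "the scout" (word 2).
It is linked across 2 clause boundaries (that → Ø).
It functions as the subject of "resigned", so the gap sits immediately after word 9 ("argued").
Base order: The pilot announced that Sam argued that the scout resigned.

9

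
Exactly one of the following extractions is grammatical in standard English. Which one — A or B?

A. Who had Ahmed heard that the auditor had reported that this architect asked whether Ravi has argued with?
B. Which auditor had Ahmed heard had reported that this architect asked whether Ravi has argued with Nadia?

B

In A, the wh-phrase is extracted from inside a wh-island (introduced by "whether"), which blocks movement.
In B, the extraction path crosses only that-complement boundaries, which are transparent.
So B is grammatical.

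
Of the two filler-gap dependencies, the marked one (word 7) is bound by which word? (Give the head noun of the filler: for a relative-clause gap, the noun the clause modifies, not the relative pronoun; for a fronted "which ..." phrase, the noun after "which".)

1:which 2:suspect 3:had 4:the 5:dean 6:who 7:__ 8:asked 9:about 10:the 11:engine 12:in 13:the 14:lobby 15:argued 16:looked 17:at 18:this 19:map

The marked gap is inside the relative clause, the subject of "asked".
Its filler is the head noun "dean" (via "who"), at word 5.
(The other dependency links word 2 to a gap after word 15.)

5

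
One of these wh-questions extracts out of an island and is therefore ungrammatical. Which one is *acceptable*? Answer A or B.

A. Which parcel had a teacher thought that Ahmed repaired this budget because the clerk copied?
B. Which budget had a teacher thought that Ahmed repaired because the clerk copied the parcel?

B

In A, the wh-phrase is extracted from inside an adjunct island (introduced by "because"), which blocks movement.
In B, the extraction path crosses only that-complement boundaries, which are transparent.
So B is grammatical.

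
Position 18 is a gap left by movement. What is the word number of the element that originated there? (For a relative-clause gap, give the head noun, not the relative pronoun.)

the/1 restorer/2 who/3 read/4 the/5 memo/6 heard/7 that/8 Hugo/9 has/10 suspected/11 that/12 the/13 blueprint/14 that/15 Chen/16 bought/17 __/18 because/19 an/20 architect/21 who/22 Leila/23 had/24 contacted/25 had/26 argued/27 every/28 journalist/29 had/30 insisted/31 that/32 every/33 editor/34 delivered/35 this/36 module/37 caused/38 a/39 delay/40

The gap at 18 is the object of "bought", inside a relative clause.
The relative pronoun is "that" (word 15); it is bound by the head noun immediately before it.
Its filler is the head noun "blueprint", at word 14.

14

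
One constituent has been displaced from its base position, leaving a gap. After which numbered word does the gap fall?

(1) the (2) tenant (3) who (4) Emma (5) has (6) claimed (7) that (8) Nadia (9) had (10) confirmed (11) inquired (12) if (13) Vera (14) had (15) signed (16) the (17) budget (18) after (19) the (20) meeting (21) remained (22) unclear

10

The displaced element is "the tenant" (word 2).
It is linked across 2 clause boundaries (that → Ø).
It functions as the subject of "inquired", so the gap sits immediately after word 10 ("confirmed").
Base order: Emma has claimed that Nadia had confirmed the tenant inquired if Vera had signed the budget after the meeting.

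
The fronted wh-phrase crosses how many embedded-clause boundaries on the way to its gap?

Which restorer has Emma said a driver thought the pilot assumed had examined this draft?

"which restorer" is extracted from the subject of "examined".
Boundaries crossed, outermost first: [Ø], [Ø], [Ø] — 3 in total.

3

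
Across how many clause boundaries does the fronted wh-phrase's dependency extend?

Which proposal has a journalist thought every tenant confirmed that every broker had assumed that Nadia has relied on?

"which proposal" is extracted from the PP object of "relied".
Boundaries crossed, outermost first: [Ø], [that], [that] — 3 in total.

3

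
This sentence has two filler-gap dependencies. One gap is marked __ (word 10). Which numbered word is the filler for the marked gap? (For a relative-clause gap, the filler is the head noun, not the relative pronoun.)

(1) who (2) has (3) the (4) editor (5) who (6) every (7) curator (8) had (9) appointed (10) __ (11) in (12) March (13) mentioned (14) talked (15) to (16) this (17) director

4

The marked gap is inside the relative clause, the direct object of "appointed".
Its filler is the head noun "editor" (via "who"), at word 4.
(The other dependency links word 1 to a gap after word 13.)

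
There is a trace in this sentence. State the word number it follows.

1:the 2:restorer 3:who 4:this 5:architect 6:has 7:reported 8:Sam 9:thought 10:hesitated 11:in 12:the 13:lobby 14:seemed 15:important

9

The displaced element is "the restorer" (word 2).
It is linked across 2 clause boundaries (Ø → Ø).
It functions as the subject of "hesitated", so the gap sits immediately after word 9 ("thought").
Base order: This architect has reported Sam thought that the restorer hesitated in the lobby.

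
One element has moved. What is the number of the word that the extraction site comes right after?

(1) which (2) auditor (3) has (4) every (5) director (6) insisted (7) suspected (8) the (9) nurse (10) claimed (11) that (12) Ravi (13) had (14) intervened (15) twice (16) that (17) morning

The displaced element is "which auditor" (word 2).
It is linked across 1 clause boundary (Ø).
It functions as the subject of "suspected", so the gap sits immediately after word 6 ("insisted").
Base order: Every director has insisted that which auditor suspected the nurse claimed that Ravi had intervened twice that morning.

6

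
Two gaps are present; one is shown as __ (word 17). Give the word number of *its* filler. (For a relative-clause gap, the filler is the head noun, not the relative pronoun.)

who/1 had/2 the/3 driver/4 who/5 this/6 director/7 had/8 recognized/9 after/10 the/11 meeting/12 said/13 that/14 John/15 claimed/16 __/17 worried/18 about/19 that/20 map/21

1

The marked gap is the subject of "worried".
Its filler is the fronted wh-phrase "who", at word 1.
(The other dependency links word 4 to a gap after word 9.)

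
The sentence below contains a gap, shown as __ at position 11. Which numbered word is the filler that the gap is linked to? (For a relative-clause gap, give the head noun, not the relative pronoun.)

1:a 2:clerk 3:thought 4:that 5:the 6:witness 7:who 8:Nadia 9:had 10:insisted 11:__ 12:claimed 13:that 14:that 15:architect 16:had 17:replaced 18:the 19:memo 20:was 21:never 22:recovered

6

The gap at 11 is the subject of "claimed", inside a relative clause.
The relative pronoun is "who" (word 7); it is bound by the head noun immediately before it.
Its filler is the head noun "witness", at word 6.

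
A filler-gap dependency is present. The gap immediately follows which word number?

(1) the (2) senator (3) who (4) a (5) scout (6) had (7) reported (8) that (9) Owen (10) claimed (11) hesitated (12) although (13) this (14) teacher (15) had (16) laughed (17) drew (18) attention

10

The displaced element is "the senator" (word 2).
It is linked across 2 clause boundaries (that → Ø).
It functions as the subject of "hesitated", so the gap sits immediately after word 10 ("claimed").
Base order: A scout had reported that Owen claimed that the senator hesitated although this teacher had laughed.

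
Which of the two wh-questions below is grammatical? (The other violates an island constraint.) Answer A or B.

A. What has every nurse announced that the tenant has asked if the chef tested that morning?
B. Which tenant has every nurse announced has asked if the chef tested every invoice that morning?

B

In A, the wh-phrase is extracted from inside a wh-island (introduced by "if"), which blocks movement.
In B, the extraction path crosses only that-complement boundaries, which are transparent.
So B is grammatical.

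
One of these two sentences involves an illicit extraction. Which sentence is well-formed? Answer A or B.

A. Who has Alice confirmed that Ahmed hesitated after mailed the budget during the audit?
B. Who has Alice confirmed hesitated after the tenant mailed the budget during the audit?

In A, the wh-phrase is extracted from inside an adjunct island (introduced by "after"), which blocks movement.
In B, the extraction path crosses only that-complement boundaries, which are transparent.
So B is grammatical.

B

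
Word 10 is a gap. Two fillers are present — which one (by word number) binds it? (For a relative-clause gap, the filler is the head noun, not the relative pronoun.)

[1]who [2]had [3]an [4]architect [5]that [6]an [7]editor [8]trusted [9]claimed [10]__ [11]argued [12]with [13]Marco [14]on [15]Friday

The marked gap is the subject of "argued".
Its filler is the fronted wh-phrase "who", at word 1.
(The other dependency links word 4 to a gap after word 8.)

1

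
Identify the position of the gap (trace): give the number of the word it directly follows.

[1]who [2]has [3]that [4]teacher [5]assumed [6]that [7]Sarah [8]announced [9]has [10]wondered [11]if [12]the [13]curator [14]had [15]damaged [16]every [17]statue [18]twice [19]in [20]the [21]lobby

The displaced element is "who" (word 1).
It is linked across 2 clause boundaries (that → Ø).
It functions as the subject of "wondered", so the gap sits immediately after word 8 ("announced").
Base order: That teacher has assumed that Sarah announced that who has wondered if the curator had damaged every statue twice in the lobby.

8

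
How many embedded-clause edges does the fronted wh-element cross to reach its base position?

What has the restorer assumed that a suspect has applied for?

"what" is extracted from the PP object of "applied".
Boundaries crossed, outermost first: [that] — 1 in total.

1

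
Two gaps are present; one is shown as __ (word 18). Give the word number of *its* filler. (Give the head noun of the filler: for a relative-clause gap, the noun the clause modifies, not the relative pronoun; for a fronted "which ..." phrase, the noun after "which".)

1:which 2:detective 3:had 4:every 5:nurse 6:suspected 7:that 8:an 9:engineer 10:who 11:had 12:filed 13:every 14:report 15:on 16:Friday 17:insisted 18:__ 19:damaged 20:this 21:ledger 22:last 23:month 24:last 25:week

2

The marked gap is the subject of "damaged".
Its filler is the fronted wh-phrase "which detective", at word 2.
(The other dependency links word 9 to a gap after word 10.)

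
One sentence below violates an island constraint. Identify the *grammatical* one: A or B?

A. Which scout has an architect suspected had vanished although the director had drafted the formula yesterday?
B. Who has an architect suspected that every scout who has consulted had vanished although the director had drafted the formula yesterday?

In B, the wh-phrase is extracted from inside a complex-NP island (relative clause) (introduced by "who"), which blocks movement.
In A, the extraction path crosses only that-complement boundaries, which are transparent.
So A is grammatical.

A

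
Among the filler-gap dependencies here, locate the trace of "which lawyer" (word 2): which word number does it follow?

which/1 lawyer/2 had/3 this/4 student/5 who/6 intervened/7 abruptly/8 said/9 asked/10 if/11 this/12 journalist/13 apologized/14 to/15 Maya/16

The displaced element is "which lawyer" (word 2).
It is linked across 1 clause boundary (Ø).
It functions as the subject of "asked", so the gap sits immediately after word 9 ("said").
Base order: This student who intervened abruptly had said that which lawyer asked if this journalist apologized to Maya.

9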